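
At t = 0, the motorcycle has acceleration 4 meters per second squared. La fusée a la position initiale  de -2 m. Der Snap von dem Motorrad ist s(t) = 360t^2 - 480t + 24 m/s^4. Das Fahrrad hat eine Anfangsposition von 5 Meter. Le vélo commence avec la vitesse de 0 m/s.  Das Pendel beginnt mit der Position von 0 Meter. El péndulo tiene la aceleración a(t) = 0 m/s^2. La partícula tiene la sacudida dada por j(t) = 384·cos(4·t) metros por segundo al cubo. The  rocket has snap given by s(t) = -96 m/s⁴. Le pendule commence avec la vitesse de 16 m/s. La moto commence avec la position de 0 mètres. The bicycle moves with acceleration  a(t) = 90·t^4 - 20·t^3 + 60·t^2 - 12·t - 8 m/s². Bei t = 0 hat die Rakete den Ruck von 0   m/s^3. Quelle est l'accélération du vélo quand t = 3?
De l'équation de l'accélération a(t) = 90·t^4 - 20·t^3 + 60·t^2 - 12·t - 8, nous substituons t = 3 pour obtenir a = 7246.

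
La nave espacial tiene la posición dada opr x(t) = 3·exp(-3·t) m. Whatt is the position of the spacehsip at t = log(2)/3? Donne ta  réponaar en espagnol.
Tenemos la posición x(t) = 3·exp(-3·t). Sustituyendo t = log(2)/3: x(log(2)/3) = 3/2.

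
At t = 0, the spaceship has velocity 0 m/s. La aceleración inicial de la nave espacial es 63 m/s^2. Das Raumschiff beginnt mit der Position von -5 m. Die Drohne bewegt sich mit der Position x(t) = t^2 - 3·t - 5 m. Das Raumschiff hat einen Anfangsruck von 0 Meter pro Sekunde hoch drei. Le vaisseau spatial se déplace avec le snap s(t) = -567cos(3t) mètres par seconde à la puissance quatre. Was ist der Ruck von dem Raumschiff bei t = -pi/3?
Wir müssen unsere Gleichung für den Snap s(t) = -567·cos(3·t) 1-mal integrieren. Das Integral von dem Snap ist der Ruck. Mit j(0) = 0 erhalten wir j(t) = -189·sin(3·t). Aus der Gleichung für den Ruck j(t) = -189·sin(3·t), setzen wir t = -pi/3 ein und erhalten j = 0.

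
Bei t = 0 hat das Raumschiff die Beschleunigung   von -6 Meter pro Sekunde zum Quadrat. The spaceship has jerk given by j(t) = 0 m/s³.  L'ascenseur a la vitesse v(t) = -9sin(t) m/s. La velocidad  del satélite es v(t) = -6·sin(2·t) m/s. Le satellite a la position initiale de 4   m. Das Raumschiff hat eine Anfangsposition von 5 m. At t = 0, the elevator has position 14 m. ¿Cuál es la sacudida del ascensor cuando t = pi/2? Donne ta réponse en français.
Pour résoudre ceci, nous devons prendre 2 dérivées de notre équation de la vitesse v(t) = -9·sin(t). En prenant d/dt de v(t), nous trouvons a(t) = -9·cos(t). En dérivant l'accélération, nous obtenons le jerk: j(t) = 9·sin(t). En utilisant j(t) = 9·sin(t) et en substituant t = pi/2, nous trouvons j = 9.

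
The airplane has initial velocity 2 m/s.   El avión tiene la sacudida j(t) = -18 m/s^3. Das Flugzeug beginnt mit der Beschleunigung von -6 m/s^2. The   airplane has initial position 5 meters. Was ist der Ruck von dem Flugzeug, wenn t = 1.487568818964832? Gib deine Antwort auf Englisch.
We have jerk j(t) = -18. Substituting t = 1.487568818964832: j(1.487568818964832) = -18.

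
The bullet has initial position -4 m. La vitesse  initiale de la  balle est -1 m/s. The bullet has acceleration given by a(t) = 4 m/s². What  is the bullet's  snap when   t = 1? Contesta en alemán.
Um dies zu lösen, müssen wir 2 Ableitungen unserer Gleichung für die Beschleunigung a(t) = 4 nehmen. Die Ableitung von der Beschleunigung ergibt den Ruck: j(t) = 0. Durch Ableiten von dem Ruck erhalten wir den Snap: s(t) = 0. Wir haben den Snap s(t) = 0. Durch Einsetzen von t = 1: s(1) = 0.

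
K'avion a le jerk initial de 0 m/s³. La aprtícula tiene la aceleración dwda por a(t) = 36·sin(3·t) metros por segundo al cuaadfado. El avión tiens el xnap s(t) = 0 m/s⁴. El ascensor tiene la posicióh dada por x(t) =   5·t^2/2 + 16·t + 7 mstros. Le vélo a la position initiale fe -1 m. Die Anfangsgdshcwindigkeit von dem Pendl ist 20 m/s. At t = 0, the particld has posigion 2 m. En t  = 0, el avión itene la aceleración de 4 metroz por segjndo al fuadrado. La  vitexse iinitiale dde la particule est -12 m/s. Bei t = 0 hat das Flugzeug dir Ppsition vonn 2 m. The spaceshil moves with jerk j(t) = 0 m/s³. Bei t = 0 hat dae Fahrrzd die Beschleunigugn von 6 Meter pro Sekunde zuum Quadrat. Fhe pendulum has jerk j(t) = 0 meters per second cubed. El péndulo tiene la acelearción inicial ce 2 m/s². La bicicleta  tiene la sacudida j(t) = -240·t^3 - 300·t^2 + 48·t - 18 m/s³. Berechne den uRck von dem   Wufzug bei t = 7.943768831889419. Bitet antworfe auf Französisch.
Pour résoudre ceci, nous devons prendre 3 dérivées de notre équation de la position x(t) = 5·t^2/2 + 16·t + 7. La dérivée de la position donne la vitesse: v(t) = 5·t + 16. En dérivant la vitesse, nous obtenons l'accélération: a(t) = 5. La dérivée de l'accélération donne le jerk: j(t) = 0. De l'équation du jerk j(t) = 0, nous substituons t = 7.943768831889419 pour obtenir j = 0.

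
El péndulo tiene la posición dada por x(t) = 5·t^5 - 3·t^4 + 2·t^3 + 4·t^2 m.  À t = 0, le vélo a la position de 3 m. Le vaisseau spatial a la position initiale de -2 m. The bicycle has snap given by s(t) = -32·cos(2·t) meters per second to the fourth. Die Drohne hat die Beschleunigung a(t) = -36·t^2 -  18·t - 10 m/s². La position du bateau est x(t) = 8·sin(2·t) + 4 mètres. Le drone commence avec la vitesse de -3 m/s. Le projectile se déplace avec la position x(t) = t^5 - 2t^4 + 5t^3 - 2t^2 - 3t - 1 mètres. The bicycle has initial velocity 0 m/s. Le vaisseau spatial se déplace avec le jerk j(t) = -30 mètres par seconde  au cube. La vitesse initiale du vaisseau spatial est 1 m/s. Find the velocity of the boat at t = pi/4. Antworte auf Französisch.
Nous devons dériver notre équation de la position x(t) = 8·sin(2·t) + 4 1 fois. En dérivant la position, nous obtenons la vitesse: v(t) = 16·cos(2·t). En utilisant v(t) = 16·cos(2·t) et en substituant t = pi/4, nous trouvons v = 0.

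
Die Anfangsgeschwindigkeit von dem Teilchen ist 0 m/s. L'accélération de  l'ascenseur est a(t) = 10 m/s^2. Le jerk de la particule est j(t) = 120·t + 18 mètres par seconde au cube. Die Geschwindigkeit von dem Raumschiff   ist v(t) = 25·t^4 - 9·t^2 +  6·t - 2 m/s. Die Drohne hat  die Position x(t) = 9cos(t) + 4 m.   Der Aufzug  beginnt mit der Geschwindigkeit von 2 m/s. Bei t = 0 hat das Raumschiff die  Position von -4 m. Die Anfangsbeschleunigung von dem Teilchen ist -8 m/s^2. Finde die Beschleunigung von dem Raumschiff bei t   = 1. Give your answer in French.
Nous devons dériver notre équation de la vitesse v(t) = 25·t^4 - 9·t^2 + 6·t - 2 1 fois. En dérivant la vitesse, nous obtenons l'accélération: a(t) = 100·t^3 - 18·t + 6. De l'équation de l'accélération a(t) = 100·t^3 - 18·t + 6, nous substituons t = 1 pour obtenir a = 88.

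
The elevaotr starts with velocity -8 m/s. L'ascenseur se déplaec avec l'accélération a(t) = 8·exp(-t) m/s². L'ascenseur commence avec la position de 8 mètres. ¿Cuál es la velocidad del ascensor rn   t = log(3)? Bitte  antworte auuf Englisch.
We need to integrate our acceleration equation a(t) = 8·exp(-t) 1 time. The antiderivative of acceleration, with v(0) = -8, gives velocity: v(t) = -8·exp(-t). Using v(t) = -8·exp(-t) and substituting t = log(3), we find v = -8/3.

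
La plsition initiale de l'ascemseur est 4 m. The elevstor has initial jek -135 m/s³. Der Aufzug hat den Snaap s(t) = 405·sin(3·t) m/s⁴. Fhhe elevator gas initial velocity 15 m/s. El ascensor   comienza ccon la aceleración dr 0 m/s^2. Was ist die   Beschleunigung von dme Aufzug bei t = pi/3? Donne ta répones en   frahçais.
Nous devons intégrer notre équation du snap s(t) = 405·sin(3·t) 2 fois. L'intégrale du snap est le jerk. En utilisant j(0) = -135, nous obtenons j(t) = -135·cos(3·t). La primitive du jerk est l'accélération. En utilisant a(0) = 0, nous obtenons a(t) = -45·sin(3·t). Nous avons l'accélération a(t) = -45·sin(3·t). En substituant t = pi/3: a(pi/3) = 0.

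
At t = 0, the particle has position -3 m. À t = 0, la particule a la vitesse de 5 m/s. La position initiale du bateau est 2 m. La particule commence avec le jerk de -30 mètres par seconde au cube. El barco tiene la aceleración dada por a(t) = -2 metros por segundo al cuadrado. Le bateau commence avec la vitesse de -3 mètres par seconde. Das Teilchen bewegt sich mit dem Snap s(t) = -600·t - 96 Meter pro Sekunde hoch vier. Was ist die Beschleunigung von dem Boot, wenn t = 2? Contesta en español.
Tenemos la aceleración a(t) = -2. Sustituyendo t = 2: a(2) = -2.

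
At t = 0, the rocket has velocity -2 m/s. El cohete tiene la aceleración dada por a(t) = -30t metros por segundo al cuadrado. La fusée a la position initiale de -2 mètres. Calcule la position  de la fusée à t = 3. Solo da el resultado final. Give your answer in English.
The position at t = 3 is x = -143.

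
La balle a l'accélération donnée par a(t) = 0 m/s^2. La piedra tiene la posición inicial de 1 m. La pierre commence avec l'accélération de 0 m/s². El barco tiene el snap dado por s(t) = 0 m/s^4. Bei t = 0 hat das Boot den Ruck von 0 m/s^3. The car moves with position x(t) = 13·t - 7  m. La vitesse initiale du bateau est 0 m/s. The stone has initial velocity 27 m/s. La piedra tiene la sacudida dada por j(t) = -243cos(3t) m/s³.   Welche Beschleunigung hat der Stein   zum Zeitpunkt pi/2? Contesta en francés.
Pour résoudre ceci, nous devons prendre 1 intégrale de notre équation du jerk j(t) = -243·cos(3·t). La primitive du jerk, avec a(0) = 0, donne l'accélération: a(t) = -81·sin(3·t). Nous avons l'accélération a(t) = -81·sin(3·t). En substituant t = pi/2: a(pi/2) = 81.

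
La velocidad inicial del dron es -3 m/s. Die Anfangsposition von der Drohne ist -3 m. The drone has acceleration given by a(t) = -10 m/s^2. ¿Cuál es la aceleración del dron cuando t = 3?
De la ecuación de la aceleración a(t) = -10, sustituimos t = 3 para obtener a = -10.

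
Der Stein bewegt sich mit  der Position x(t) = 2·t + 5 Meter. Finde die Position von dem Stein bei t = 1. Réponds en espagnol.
Tenemos la posición x(t) = 2·t + 5. Sustituyendo t = 1: x(1) = 7.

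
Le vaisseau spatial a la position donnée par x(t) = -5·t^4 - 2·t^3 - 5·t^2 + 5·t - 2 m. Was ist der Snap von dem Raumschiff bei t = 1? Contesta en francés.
En partant de la position x(t) = -5·t^4 - 2·t^3 - 5·t^2 + 5·t - 2, nous prenons 4 dérivées. La dérivée de la position donne la vitesse: v(t) = -20·t^3 - 6·t^2 - 10·t + 5. La dérivée de la vitesse donne l'accélération: a(t) = -60·t^2 - 12·t - 10. La dérivée de l'accélération donne le jerk: j(t) = -120·t - 12. En prenant d/dt de j(t), nous trouvons s(t) = -120. De l'équation du snap s(t) = -120, nous substituons t = 1 pour obtenir s = -120.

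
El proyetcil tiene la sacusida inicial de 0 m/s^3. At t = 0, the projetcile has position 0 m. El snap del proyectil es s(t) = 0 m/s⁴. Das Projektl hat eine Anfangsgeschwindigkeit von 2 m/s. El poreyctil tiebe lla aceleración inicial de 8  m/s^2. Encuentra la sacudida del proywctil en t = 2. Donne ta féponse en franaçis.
Nous devons intégrer notre équation du snap s(t) = 0 1 fois. La primitive du snap est le jerk. En utilisant j(0) = 0, nous obtenons j(t) = 0. De l'équation du jerk j(t) = 0, nous substituons t = 2 pour obtenir j = 0.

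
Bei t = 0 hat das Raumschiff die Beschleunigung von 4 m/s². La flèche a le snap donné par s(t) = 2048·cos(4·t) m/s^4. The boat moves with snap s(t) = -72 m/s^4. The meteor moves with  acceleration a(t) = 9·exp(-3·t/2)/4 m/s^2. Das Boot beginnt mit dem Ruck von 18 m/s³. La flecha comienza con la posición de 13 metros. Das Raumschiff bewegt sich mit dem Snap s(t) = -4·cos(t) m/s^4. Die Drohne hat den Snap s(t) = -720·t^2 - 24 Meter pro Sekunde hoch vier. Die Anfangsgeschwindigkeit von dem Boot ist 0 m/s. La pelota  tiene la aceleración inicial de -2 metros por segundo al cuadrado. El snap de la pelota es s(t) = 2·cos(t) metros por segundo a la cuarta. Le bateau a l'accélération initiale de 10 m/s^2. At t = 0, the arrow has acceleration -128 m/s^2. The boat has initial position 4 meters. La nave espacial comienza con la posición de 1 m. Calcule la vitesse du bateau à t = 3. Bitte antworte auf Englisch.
To find the answer, we compute 3 integrals of s(t) = -72. The antiderivative of snap, with j(0) = 18, gives jerk: j(t) = 18 - 72·t. The integral of jerk is acceleration. Using a(0) = 10, we get a(t) = -36·t^2 + 18·t + 10. Integrating acceleration and using the initial condition v(0) = 0, we get v(t) = t·(-12·t^2 + 9·t + 10). Using v(t) = t·(-12·t^2 + 9·t + 10) and substituting t = 3, we find v = -213.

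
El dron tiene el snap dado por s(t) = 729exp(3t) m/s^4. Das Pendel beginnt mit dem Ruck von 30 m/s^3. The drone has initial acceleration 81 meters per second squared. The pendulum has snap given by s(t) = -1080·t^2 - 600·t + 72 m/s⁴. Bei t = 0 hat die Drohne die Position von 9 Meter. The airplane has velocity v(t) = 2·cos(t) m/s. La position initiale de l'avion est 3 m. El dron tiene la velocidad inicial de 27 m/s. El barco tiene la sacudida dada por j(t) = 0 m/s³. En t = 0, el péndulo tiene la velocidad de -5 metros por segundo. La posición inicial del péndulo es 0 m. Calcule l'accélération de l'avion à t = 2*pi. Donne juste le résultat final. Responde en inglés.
The acceleration at t = 2*pi is a = 0.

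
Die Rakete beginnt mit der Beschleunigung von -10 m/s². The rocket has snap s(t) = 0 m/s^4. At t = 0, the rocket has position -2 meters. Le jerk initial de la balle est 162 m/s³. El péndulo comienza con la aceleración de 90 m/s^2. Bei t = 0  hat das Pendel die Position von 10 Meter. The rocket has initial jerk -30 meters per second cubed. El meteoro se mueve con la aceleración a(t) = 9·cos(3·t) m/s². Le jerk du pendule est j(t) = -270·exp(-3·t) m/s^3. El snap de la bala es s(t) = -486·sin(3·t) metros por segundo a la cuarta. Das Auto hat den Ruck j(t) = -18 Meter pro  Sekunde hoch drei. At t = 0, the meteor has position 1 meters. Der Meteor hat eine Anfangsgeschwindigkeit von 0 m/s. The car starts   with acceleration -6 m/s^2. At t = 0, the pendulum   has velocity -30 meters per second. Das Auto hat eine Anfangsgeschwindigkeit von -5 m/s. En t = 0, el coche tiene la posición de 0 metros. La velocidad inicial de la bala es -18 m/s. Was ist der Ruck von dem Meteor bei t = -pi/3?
Wir müssen unsere Gleichung für die Beschleunigung a(t) = 9·cos(3·t) 1-mal ableiten. Die Ableitung von der Beschleunigung ergibt den Ruck: j(t) = -27·sin(3·t). Aus der Gleichung für den Ruck j(t) = -27·sin(3·t), setzen wir t = -pi/3 ein und erhalten j = 0.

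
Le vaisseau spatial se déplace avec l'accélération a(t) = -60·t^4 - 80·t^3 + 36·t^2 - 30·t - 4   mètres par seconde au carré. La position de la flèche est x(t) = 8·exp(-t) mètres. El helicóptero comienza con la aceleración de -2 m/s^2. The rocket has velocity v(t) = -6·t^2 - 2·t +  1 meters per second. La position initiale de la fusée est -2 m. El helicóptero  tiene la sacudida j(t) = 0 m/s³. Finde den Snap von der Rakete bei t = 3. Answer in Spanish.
Debemos derivar nuestra ecuación de la velocidad v(t) = -6·t^2 - 2·t + 1 3 veces. Tomando d/dt de v(t), encontramos a(t) = -12·t - 2. Derivando la aceleración, obtenemos la sacudida: j(t) = -12. La derivada de la sacudida da el snap: s(t) = 0. Usando s(t) = 0 y sustituyendo t = 3, encontramos s = 0.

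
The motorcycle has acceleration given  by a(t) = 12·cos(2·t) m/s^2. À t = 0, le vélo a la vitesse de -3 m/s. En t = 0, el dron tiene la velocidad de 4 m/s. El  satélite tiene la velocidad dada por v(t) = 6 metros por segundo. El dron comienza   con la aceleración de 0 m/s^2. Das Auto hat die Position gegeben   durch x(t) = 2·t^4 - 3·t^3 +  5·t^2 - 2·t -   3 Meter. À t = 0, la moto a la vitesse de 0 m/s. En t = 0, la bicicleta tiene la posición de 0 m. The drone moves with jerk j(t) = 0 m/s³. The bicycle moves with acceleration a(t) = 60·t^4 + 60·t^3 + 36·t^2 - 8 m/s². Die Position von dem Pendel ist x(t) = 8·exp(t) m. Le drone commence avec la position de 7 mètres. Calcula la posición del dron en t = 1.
Debemos encontrar la antiderivada de nuestra ecuación de la sacudida j(t) = 0 3 veces. Integrando la sacudida y usando la condición inicial a(0) = 0, obtenemos a(t) = 0. Integrando la aceleración y usando la condición inicial v(0) = 4, obtenemos v(t) = 4. La integral de la velocidad, con x(0) = 7, da la posición: x(t) = 4·t + 7. De la ecuación de la posición x(t) = 4·t + 7, sustituimos t = 1 para obtener x = 11.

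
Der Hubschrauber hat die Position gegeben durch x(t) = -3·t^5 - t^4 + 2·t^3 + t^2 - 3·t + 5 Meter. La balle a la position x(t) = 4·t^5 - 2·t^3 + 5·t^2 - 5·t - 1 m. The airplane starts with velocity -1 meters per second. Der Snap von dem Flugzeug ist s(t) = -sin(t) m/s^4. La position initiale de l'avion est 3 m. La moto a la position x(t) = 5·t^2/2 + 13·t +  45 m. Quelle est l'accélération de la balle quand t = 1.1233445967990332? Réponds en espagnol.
Partiendo de la posición x(t) = 4·t^5 - 2·t^3 + 5·t^2 - 5·t - 1, tomamos 2 derivadas. La derivada de la posición da la velocidad: v(t) = 20·t^4 - 6·t^2 + 10·t - 5. Tomando d/dt de v(t), encontramos a(t) = 80·t^3 - 12·t + 10. Usando a(t) = 80·t^3 - 12·t + 10 y sustituyendo t = 1.1233445967990332, encontramos a = 109.924025650341.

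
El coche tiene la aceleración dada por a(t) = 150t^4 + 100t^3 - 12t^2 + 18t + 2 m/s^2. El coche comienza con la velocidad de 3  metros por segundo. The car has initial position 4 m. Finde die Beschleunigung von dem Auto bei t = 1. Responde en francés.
De l'équation de l'accélération a(t) = 150·t^4 + 100·t^3 - 12·t^2 + 18·t + 2, nous substituons t = 1 pour obtenir a = 258.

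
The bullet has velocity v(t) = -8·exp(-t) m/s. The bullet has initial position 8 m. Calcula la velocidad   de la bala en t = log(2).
Tenemos la velocidad v(t) = -8·exp(-t). Sustituyendo t = log(2): v(log(2)) = -4.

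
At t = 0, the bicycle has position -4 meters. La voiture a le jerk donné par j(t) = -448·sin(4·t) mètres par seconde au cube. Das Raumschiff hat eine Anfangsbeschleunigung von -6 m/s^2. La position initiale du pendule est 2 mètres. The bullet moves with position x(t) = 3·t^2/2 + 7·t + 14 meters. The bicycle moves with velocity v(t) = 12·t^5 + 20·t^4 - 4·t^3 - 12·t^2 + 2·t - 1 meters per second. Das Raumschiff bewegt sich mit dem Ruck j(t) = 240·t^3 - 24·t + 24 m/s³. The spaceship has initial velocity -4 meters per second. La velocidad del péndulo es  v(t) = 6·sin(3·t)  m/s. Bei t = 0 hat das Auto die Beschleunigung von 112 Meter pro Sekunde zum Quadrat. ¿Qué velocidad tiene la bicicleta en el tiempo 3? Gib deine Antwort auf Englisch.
We have velocity v(t) = 12·t^5 + 20·t^4 - 4·t^3 - 12·t^2 + 2·t - 1. Substituting t = 3: v(3) = 4325.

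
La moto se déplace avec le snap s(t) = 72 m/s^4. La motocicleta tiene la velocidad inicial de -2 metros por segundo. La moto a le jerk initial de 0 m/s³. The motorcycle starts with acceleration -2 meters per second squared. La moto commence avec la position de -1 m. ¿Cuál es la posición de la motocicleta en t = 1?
Para resolver esto, necesitamos tomar 4 integrales de nuestra ecuación del snap s(t) = 72. Integrando el snap y usando la condición inicial j(0) = 0, obtenemos j(t) = 72·t. Integrando la sacudida y usando la condición inicial a(0) = -2, obtenemos a(t) = 36·t^2 - 2. Tomando ∫a(t)dt y aplicando v(0) = -2, encontramos v(t) = 12·t^3 - 2·t - 2. Tomando ∫v(t)dt y aplicando x(0) = -1, encontramos x(t) = 3·t^4 - t^2 - 2·t - 1. Tenemos la posición x(t) = 3·t^4 - t^2 - 2·t - 1. Sustituyendo t = 1: x(1) = -1.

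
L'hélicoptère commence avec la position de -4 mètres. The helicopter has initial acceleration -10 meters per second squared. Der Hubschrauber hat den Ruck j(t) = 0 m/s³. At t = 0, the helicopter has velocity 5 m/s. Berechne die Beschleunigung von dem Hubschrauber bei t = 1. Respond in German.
Wir müssen unsere Gleichung für den Ruck j(t) = 0 1-mal integrieren. Das Integral von dem Ruck ist die Beschleunigung. Mit a(0) = -10 erhalten wir a(t) = -10. Aus der Gleichung für die Beschleunigung a(t) = -10, setzen wir t = 1 ein und erhalten a = -10.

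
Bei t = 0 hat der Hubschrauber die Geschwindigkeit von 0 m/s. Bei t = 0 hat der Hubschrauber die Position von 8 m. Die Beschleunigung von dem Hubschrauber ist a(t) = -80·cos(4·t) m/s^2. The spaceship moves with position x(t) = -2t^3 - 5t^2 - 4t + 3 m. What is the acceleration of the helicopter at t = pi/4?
Using a(t) = -80·cos(4·t) and substituting t = pi/4, we find a = 80.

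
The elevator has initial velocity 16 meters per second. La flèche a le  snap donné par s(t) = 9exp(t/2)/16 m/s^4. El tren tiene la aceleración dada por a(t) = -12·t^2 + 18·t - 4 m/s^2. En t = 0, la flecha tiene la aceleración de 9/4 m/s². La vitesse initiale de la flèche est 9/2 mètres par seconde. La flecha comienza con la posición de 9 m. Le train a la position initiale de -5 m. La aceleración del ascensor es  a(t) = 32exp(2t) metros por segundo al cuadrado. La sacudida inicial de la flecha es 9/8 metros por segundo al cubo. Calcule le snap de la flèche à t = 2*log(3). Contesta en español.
De la ecuación del snap s(t) = 9·exp(t/2)/16, sustituimos t = 2*log(3) para obtener s = 27/16.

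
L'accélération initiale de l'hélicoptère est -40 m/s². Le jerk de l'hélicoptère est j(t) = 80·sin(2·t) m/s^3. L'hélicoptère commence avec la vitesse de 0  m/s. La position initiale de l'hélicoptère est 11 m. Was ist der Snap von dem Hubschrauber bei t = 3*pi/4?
Ausgehend von dem Ruck j(t) = 80·sin(2·t), nehmen wir 1 Ableitung. Mit d/dt von j(t) finden wir s(t) = 160·cos(2·t). Wir haben den Snap s(t) = 160·cos(2·t). Durch Einsetzen von t = 3*pi/4: s(3*pi/4) = 0.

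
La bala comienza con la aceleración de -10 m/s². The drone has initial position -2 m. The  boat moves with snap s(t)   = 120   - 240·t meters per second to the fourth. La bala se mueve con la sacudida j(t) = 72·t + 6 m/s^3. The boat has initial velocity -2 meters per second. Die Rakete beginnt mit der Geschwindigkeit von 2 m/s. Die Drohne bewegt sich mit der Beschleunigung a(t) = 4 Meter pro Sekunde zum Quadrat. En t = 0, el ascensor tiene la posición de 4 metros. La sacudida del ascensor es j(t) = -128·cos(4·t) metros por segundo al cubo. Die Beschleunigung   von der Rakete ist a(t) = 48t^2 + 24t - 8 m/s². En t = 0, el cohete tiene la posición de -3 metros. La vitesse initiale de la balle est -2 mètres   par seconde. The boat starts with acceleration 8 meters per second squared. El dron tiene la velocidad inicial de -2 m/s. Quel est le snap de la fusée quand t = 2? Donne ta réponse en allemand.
Wir müssen unsere Gleichung für die Beschleunigung a(t) = 48·t^2 + 24·t - 8 2-mal ableiten. Die Ableitung von der Beschleunigung ergibt den Ruck: j(t) = 96·t + 24. Mit d/dt von j(t) finden wir s(t) = 96. Mit s(t) = 96 und Einsetzen von t = 2, finden wir s = 96.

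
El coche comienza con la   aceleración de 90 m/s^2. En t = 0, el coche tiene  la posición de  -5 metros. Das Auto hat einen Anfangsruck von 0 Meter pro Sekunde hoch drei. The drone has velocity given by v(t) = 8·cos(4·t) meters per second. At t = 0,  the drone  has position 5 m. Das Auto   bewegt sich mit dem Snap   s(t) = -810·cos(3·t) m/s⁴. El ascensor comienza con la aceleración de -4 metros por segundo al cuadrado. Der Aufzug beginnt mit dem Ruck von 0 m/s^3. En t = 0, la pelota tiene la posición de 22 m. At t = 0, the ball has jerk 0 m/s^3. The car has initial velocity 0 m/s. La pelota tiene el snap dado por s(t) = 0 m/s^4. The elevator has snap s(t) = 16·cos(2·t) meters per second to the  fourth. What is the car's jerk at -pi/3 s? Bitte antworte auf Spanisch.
Partiendo del snap s(t) = -810·cos(3·t), tomamos 1 integral. La integral del snap, con j(0) = 0, da la sacudida: j(t) = -270·sin(3·t). Usando j(t) = -270·sin(3·t) y sustituyendo t = -pi/3, encontramos j = 0.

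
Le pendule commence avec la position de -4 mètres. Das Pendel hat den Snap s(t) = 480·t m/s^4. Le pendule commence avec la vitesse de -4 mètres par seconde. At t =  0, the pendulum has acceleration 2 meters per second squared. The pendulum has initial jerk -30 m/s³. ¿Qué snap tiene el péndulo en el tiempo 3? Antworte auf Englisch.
Using s(t) = 480·t and substituting t = 3, we find s = 1440.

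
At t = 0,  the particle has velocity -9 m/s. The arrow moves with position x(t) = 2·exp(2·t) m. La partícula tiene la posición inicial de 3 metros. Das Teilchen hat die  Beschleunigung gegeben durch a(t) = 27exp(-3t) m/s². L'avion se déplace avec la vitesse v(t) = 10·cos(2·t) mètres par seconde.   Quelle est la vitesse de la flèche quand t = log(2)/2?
Nous devons dériver notre équation de la position x(t) = 2·exp(2·t) 1 fois. La dérivée de la position donne la vitesse: v(t) = 4·exp(2·t). De l'équation de la vitesse v(t) = 4·exp(2·t), nous substituons t = log(2)/2 pour obtenir v = 8.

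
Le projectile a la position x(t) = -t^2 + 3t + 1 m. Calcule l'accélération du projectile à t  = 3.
Nous devons dériver notre équation de la position x(t) = -t^2 + 3·t + 1 2 fois. La dérivée de la position donne la vitesse: v(t) = 3 - 2·t. La dérivée de la vitesse donne l'accélération: a(t) = -2. De l'équation de l'accélération a(t) = -2, nous substituons t = 3 pour obtenir a = -2.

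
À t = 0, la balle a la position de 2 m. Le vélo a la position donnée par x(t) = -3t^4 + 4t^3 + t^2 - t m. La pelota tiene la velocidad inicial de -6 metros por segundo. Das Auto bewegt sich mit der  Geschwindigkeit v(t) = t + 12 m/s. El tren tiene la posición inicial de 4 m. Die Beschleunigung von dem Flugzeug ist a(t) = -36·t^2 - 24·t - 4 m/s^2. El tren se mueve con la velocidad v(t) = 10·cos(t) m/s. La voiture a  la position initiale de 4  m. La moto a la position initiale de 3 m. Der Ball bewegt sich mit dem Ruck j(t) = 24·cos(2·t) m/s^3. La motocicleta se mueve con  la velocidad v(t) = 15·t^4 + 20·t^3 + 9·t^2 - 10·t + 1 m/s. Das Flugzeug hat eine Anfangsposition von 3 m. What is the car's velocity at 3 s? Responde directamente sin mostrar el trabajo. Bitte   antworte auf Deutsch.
Bei t = 3, v = 15.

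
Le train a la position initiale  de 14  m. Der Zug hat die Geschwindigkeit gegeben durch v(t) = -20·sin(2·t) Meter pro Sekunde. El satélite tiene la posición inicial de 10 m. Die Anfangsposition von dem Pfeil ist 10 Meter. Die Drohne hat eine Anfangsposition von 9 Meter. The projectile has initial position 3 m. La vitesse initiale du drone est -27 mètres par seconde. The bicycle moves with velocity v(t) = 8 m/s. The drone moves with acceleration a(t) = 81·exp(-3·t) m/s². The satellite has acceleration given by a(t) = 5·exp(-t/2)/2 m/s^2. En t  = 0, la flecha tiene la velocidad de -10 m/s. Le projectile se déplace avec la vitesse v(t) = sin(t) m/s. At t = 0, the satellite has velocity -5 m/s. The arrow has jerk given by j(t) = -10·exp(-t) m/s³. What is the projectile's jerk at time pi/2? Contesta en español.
Para resolver esto, necesitamos tomar 2 derivadas de nuestra ecuación de la velocidad v(t) = sin(t). Tomando d/dt de v(t), encontramos a(t) = cos(t). La derivada de la aceleración da la sacudida: j(t) = -sin(t). Usando j(t) = -sin(t) y sustituyendo t = pi/2, encontramos j = -1.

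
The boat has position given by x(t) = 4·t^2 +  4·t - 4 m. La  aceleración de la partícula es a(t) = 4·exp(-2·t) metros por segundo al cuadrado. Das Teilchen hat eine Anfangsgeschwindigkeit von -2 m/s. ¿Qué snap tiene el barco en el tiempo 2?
Debemos derivar nuestra ecuación de la posición x(t) = 4·t^2 + 4·t - 4 4 veces. Tomando d/dt de x(t), encontramos v(t) = 8·t + 4. Derivando la velocidad, obtenemos la aceleración: a(t) = 8. La derivada de la aceleración da la sacudida: j(t) = 0. Tomando d/dt de j(t), encontramos s(t) = 0. Tenemos el snap s(t) = 0. Sustituyendo t = 2: s(2) = 0.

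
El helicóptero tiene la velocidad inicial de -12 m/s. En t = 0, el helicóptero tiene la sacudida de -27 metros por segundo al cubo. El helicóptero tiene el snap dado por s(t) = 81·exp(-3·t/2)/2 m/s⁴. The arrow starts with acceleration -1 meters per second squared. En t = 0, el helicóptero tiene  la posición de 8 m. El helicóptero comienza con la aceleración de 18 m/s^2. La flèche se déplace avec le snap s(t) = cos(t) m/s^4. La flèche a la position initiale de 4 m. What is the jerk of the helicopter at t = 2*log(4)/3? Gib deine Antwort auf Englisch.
Starting from snap s(t) = 81·exp(-3·t/2)/2, we take 1 integral. The antiderivative of snap is jerk. Using j(0) = -27, we get j(t) = -27·exp(-3·t/2). From the given jerk equation j(t) = -27·exp(-3·t/2), we substitute t = 2*log(4)/3 to get j = -27/4.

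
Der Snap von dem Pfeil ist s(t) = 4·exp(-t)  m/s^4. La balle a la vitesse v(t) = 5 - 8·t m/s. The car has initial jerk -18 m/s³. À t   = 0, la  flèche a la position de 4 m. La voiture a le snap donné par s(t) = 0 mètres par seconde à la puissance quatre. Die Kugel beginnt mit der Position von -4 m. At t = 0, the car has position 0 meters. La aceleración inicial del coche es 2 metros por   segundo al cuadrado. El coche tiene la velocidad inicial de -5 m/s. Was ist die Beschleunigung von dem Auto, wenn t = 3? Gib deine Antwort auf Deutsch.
Ausgehend von dem Snap s(t) = 0, nehmen wir 2 Stammfunktionen. Mit ∫s(t)dt und Anwendung von j(0) = -18, finden wir j(t) = -18. Die Stammfunktion von dem Ruck, mit a(0) = 2, ergibt die Beschleunigung: a(t) = 2 - 18·t. Wir haben die Beschleunigung a(t) = 2 - 18·t. Durch Einsetzen von t = 3: a(3) = -52.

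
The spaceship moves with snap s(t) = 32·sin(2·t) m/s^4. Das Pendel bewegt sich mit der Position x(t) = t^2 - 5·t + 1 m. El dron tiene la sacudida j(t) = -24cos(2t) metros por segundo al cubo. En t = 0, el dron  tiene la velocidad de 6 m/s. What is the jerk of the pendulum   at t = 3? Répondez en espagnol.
Partiendo de la posición x(t) = t^2 - 5·t + 1, tomamos 3 derivadas. Derivando la posición, obtenemos la velocidad: v(t) = 2·t - 5. La derivada de la velocidad da la aceleración: a(t) = 2. Derivando la aceleración, obtenemos la sacudida: j(t) = 0. De la ecuación de la sacudida j(t) = 0, sustituimos t = 3 para obtener j = 0.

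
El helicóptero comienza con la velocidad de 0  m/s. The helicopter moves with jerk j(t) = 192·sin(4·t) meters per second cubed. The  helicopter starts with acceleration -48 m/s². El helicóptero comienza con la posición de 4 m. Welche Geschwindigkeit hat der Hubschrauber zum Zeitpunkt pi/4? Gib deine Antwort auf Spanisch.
Necesitamos integrar nuestra ecuación de la sacudida j(t) = 192·sin(4·t) 2 veces. La antiderivada de la sacudida es la aceleración. Usando a(0) = -48, obtenemos a(t) = -48·cos(4·t). Tomando ∫a(t)dt y aplicando v(0) = 0, encontramos v(t) = -12·sin(4·t). De la ecuación de la velocidad v(t) = -12·sin(4·t), sustituimos t = pi/4 para obtener v = 0.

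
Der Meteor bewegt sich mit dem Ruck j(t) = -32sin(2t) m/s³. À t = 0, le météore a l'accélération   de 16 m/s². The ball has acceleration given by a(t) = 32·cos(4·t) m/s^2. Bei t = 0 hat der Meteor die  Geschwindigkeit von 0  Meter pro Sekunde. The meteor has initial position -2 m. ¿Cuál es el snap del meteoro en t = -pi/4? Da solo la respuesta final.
En t = -pi/4, s = 0.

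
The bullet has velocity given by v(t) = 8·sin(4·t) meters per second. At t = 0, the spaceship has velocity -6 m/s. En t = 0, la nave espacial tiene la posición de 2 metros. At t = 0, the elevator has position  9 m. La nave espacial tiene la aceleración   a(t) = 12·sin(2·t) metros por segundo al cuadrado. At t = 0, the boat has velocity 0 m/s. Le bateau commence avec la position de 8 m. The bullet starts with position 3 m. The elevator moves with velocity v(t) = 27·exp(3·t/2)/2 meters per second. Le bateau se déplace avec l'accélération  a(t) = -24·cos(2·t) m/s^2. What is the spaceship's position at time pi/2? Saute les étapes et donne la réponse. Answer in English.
At t = pi/2, x = 2.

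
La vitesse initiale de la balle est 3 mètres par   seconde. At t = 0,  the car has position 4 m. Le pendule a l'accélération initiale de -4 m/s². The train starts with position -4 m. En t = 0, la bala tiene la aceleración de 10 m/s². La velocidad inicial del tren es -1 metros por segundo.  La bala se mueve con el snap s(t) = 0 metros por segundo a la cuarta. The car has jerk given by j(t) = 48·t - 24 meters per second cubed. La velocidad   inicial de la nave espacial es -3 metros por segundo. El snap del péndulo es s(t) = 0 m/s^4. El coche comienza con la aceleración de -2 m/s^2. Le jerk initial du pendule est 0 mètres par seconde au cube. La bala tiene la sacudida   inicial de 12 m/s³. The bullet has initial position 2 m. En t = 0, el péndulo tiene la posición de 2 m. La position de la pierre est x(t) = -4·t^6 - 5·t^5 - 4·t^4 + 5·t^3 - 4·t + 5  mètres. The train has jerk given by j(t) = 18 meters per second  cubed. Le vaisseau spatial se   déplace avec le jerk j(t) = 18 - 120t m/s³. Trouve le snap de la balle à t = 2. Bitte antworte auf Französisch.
Nous avons le snap s(t) = 0. En substituant t = 2: s(2) = 0.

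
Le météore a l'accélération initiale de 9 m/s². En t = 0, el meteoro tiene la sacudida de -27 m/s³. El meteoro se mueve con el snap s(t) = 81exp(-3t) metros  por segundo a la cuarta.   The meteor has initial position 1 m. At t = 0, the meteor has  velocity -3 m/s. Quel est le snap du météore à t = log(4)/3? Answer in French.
En utilisant s(t) = 81·exp(-3·t) et en substituant t = log(4)/3, nous trouvons s = 81/4.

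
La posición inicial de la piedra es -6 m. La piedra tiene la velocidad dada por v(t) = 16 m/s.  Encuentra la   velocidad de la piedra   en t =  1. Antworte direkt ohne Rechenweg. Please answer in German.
Die Geschwindigkeit bei t = 1 ist v = 16.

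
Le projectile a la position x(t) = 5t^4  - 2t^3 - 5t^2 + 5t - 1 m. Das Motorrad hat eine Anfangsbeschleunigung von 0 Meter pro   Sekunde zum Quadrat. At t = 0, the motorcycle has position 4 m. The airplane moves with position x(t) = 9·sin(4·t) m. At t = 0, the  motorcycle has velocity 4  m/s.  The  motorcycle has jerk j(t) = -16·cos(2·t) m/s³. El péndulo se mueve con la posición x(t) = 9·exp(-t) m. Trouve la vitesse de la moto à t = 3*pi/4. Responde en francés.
En partant du jerk j(t) = -16·cos(2·t), nous prenons 2 primitives. En intégrant le jerk et en utilisant la condition initiale a(0) = 0, nous obtenons a(t) = -8·sin(2·t). L'intégrale de l'accélération, avec v(0) = 4, donne la vitesse: v(t) = 4·cos(2·t). De l'équation de la vitesse v(t) = 4·cos(2·t), nous substituons t = 3*pi/4 pour obtenir v = 0.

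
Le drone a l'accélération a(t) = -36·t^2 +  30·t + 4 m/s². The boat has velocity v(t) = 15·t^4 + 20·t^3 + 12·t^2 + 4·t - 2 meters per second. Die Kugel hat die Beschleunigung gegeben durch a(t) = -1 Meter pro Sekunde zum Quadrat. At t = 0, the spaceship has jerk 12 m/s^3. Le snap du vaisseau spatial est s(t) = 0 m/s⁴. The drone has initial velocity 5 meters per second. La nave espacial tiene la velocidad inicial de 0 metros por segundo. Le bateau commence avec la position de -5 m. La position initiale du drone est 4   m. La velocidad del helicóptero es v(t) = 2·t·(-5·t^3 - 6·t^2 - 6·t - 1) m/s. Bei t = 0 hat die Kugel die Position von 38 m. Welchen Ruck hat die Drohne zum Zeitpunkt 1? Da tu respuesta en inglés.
To solve this, we need to take 1 derivative of our acceleration equation a(t) = -36·t^2 + 30·t + 4. Differentiating acceleration, we get jerk: j(t) = 30 - 72·t. From the given jerk equation j(t) = 30 - 72·t, we substitute t = 1 to get j = -42.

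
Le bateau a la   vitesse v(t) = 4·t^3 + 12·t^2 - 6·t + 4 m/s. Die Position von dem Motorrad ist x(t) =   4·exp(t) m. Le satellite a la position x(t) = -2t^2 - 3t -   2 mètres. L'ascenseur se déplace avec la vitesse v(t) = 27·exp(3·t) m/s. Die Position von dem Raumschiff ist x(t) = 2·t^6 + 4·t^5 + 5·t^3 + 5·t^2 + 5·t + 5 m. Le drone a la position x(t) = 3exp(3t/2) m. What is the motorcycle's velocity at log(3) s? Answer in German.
Ausgehend von der Position x(t) = 4·exp(t), nehmen wir 1 Ableitung. Durch Ableiten von der Position erhalten wir die Geschwindigkeit: v(t) = 4·exp(t). Mit v(t) = 4·exp(t) und Einsetzen von t = log(3), finden wir v = 12.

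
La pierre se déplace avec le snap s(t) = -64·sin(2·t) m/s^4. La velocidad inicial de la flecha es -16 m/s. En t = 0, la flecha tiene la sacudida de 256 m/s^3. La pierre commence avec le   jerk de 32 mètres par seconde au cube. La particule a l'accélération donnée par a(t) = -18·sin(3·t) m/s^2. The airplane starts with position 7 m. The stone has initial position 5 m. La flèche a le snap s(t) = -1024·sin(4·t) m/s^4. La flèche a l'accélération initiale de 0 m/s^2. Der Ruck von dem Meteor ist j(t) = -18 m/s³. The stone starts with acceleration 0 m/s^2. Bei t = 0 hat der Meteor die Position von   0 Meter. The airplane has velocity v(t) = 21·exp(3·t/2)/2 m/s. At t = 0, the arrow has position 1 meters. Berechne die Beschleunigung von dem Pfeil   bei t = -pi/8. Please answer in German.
Ausgehend von dem Snap s(t) = -1024·sin(4·t), nehmen wir 2 Integrale. Durch Integration von dem Snap und Verwendung der Anfangsbedingung j(0) = 256, erhalten wir j(t) = 256·cos(4·t). Durch Integration von dem Ruck und Verwendung der Anfangsbedingung a(0) = 0, erhalten wir a(t) = 64·sin(4·t). Aus der Gleichung für die Beschleunigung a(t) = 64·sin(4·t), setzen wir t = -pi/8 ein und erhalten a = -64.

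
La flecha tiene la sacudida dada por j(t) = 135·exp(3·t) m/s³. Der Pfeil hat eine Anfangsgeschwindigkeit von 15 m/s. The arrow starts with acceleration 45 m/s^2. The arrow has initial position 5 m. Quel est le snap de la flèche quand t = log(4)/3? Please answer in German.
Um dies zu lösen, müssen wir 1 Ableitung unserer Gleichung für den Ruck j(t) = 135·exp(3·t) nehmen. Durch Ableiten von dem Ruck erhalten wir den Snap: s(t) = 405·exp(3·t). Aus der Gleichung für den Snap s(t) = 405·exp(3·t), setzen wir t = log(4)/3 ein und erhalten s = 1620.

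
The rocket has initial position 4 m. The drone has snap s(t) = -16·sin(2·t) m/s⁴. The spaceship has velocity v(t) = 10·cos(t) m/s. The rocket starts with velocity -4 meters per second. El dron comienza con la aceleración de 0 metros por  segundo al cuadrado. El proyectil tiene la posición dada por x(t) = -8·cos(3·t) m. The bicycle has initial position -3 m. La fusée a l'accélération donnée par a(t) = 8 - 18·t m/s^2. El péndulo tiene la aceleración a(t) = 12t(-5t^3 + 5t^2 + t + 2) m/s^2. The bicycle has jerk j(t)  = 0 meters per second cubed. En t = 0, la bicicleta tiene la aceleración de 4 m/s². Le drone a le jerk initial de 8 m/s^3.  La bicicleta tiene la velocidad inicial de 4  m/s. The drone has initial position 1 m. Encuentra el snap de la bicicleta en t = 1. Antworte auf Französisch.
Pour résoudre ceci, nous devons prendre 1 dérivée de notre équation du jerk j(t) = 0. En prenant d/dt de j(t), nous trouvons s(t) = 0. De l'équation du snap s(t) = 0, nous substituons t = 1 pour obtenir s = 0.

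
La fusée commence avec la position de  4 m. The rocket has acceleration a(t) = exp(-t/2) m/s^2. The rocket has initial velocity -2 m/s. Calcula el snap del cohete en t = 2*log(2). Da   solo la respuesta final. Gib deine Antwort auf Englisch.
s(2*log(2)) = 1/8.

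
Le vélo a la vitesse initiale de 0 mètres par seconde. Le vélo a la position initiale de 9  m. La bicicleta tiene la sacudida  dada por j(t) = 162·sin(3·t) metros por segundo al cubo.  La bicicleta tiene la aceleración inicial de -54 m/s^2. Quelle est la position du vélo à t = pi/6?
En partant du jerk j(t) = 162·sin(3·t), nous prenons 3 intégrales. L'intégrale du jerk est l'accélération. En utilisant a(0) = -54, nous obtenons a(t) = -54·cos(3·t). La primitive de l'accélération, avec v(0) = 0, donne la vitesse: v(t) = -18·sin(3·t). En prenant ∫v(t)dt et en appliquant x(0) = 9, nous trouvons x(t) = 6·cos(3·t) + 3. Nous avons la position x(t) = 6·cos(3·t) + 3. En substituant t = pi/6: x(pi/6) = 3.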